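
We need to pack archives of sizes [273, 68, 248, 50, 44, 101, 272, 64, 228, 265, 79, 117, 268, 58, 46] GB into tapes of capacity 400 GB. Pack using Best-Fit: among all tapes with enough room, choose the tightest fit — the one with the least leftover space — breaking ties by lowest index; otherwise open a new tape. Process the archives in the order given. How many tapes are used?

tape 1: place 273 GB, 127 GB left
tape 1: place 68 GB, 59 GB left
tape 2: place 248 GB, 152 GB left
tape 1: place 50 GB, 9 GB left
tape 2: place 44 GB, 108 GB left
tape 2: place 101 GB, 7 GB left
tape 3: place 272 GB, 128 GB left
tape 3: place 64 GB, 64 GB left
tape 4: place 228 GB, 172 GB left
tape 5: place 265 GB, 135 GB left
tape 5: place 79 GB, 56 GB left
tape 4: place 117 GB, 55 GB left
tape 6: place 268 GB, 132 GB left
tape 3: place 58 GB, 6 GB left
tape 4: place 46 GB, 9 GB left

6 tapes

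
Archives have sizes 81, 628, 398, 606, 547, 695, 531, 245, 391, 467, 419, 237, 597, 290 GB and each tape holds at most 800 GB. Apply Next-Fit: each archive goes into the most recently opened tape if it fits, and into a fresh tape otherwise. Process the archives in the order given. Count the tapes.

11

Put 81 GB in tape 1; 719 GB remain.
Put 628 GB in tape 1; 91 GB remain.
Put 398 GB in tape 2; 402 GB remain.
Put 606 GB in tape 3; 194 GB remain.
Put 547 GB in tape 4; 253 GB remain.
Put 695 GB in tape 5; 105 GB remain.
Put 531 GB in tape 6; 269 GB remain.
Put 245 GB in tape 6; 24 GB remain.
Put 391 GB in tape 7; 409 GB remain.
Put 467 GB in tape 8; 333 GB remain.
Put 419 GB in tape 9; 381 GB remain.
Put 237 GB in tape 9; 144 GB remain.
Put 597 GB in tape 10; 203 GB remain.
Put 290 GB in tape 11; 510 GB remain.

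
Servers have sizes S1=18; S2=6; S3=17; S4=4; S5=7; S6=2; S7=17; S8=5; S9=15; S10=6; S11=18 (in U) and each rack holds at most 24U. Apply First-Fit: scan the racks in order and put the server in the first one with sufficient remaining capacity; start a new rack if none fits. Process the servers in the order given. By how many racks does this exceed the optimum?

First-Fit: [18,6] [17,4,2] [7,17] [5,15] [6,18] → 5 racks.
Total size 115U; any packing needs at least ⌈115/24⌉ = 5 racks.
So 5 is already optimal.

0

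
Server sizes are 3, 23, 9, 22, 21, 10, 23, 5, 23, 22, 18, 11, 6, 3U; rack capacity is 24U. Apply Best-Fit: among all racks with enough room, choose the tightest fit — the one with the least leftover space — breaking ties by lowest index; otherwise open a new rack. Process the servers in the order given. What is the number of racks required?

9 racks

Put 3U in rack 1; 21U remain.
Put 23U in rack 2; 1U remain.
Put 9U in rack 1; 12U remain.
Put 22U in rack 3; 2U remain.
Put 21U in rack 4; 3U remain.
Put 10U in rack 1; 2U remain.
Put 23U in rack 5; 1U remain.
Put 5U in rack 6; 19U remain.
Put 23U in rack 7; 1U remain.
Put 22U in rack 8; 2U remain.
Put 18U in rack 6; 1U remain.
Put 11U in rack 9; 13U remain.
Put 6U in rack 9; 7U remain.
Put 3U in rack 4; 0U remain.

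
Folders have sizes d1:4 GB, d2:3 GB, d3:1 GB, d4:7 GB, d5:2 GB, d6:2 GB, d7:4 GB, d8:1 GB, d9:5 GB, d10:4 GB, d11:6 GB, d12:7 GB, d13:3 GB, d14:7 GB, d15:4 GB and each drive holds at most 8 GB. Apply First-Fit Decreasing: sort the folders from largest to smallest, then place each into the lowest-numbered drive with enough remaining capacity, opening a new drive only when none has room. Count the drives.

Sorted descending: 7, 7, 7, 6, 5, 4, 4, 4, 4, 3, 3, 2, 2, 1, 1.
drive 1: place 7 GB, 1 GB left
drive 2: place 7 GB, 1 GB left
drive 3: place 7 GB, 1 GB left
drive 4: place 6 GB, 2 GB left
drive 5: place 5 GB, 3 GB left
drive 6: place 4 GB, 4 GB left
drive 6: place 4 GB, 0 GB left
drive 7: place 4 GB, 4 GB left
drive 7: place 4 GB, 0 GB left
drive 5: place 3 GB, 0 GB left
drive 8: place 3 GB, 5 GB left
drive 4: place 2 GB, 0 GB left
drive 8: place 2 GB, 3 GB left
drive 1: place 1 GB, 0 GB left
drive 2: place 1 GB, 0 GB left

8 drives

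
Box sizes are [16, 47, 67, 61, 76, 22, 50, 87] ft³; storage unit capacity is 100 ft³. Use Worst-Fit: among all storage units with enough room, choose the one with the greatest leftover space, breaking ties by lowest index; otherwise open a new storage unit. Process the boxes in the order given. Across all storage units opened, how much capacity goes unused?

Put 16 ft³ in storage unit 1; 84 ft³ remain.
Put 47 ft³ in storage unit 1; 37 ft³ remain.
Put 67 ft³ in storage unit 2; 33 ft³ remain.
Put 61 ft³ in storage unit 3; 39 ft³ remain.
Put 76 ft³ in storage unit 4; 24 ft³ remain.
Put 22 ft³ in storage unit 3; 17 ft³ remain.
Put 50 ft³ in storage unit 5; 50 ft³ remain.
Put 87 ft³ in storage unit 6; 13 ft³ remain.
6 storage units × 100 ft³ = 600 ft³; used 426 ft³; unused 174 ft³.

174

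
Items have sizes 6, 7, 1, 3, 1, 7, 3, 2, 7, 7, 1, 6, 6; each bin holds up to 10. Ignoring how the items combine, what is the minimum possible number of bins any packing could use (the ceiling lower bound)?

Total size = 6 + 7 + 1 + 3 + 1 + 7 + 3 + 2 + 7 + 7 + 1 + 6 + 6 = 57.
⌈57 / 10⌉ = 6.

6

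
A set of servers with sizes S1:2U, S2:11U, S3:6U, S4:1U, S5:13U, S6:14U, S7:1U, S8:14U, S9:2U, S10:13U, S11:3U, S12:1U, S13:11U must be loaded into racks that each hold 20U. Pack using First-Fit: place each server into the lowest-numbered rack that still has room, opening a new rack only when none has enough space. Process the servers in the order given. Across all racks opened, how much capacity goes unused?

Put S1 (2U) in rack 1; 18U remain.
Put S2 (11U) in rack 1; 7U remain.
Put S3 (6U) in rack 1; 1U remain.
Put S4 (1U) in rack 1; 0U remain.
Put S5 (13U) in rack 2; 7U remain.
Put S6 (14U) in rack 3; 6U remain.
Put S7 (1U) in rack 2; 6U remain.
Put S8 (14U) in rack 4; 6U remain.
Put S9 (2U) in rack 2; 4U remain.
Put S10 (13U) in rack 5; 7U remain.
Put S11 (3U) in rack 2; 1U remain.
Put S12 (1U) in rack 2; 0U remain.
Put S13 (11U) in rack 6; 9U remain.
6 racks × 20U = 120U; used 92U; unused 28U.

28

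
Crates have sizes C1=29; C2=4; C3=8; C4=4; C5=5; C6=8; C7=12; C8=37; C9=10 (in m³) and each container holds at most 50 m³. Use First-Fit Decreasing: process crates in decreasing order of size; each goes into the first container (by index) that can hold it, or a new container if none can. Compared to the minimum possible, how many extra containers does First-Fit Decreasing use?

First-Fit Decreasing: [37,12] [29,10,8] [8,5,4,4] → 3 containers.
Total size 117 m³; any packing needs at least ⌈117/50⌉ = 3 containers.
So 3 is already optimal.

0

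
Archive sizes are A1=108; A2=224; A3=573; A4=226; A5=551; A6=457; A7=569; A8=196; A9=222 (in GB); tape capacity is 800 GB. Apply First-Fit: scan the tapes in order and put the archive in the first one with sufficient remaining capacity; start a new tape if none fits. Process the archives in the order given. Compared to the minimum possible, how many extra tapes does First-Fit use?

1

First-Fit: [108,224,226,196] [573,222] [551] [457] [569] → 5 tapes.
Total size 3126 GB; any packing needs at least ⌈3126/800⌉ = 4 tapes.
An optimal packing achieves that bound: [573,226] [569,224] [551,222] [457,196,108] → 4 tapes.
Excess: 5 − 4 = 1.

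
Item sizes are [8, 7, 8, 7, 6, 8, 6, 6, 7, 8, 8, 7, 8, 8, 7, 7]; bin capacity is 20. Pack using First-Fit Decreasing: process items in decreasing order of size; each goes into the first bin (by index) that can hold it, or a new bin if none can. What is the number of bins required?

Sorted descending: 8, 8, 8, 8, 8, 8, 8, 7, 7, 7, 7, 7, 7, 6, 6, 6.
bin 1: place 8, 12 left
bin 1: place 8, 4 left
bin 2: place 8, 12 left
bin 2: place 8, 4 left
bin 3: place 8, 12 left
bin 3: place 8, 4 left
bin 4: place 8, 12 left
bin 4: place 7, 5 left
bin 5: place 7, 13 left
bin 5: place 7, 6 left
bin 6: place 7, 13 left
bin 6: place 7, 6 left
bin 7: place 7, 13 left
bin 5: place 6, 0 left
bin 6: place 6, 0 left
bin 7: place 6, 7 left

7 bins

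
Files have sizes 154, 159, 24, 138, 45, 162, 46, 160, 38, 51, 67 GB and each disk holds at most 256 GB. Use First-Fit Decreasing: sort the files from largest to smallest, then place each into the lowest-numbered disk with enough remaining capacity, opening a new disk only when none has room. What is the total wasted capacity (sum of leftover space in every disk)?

Sorted descending: 162, 160, 159, 154, 138, 67, 51, 46, 45, 38, 24.
162 GB → disk 1 (remaining 94 GB)
160 GB → disk 2 (remaining 96 GB)
159 GB → disk 3 (remaining 97 GB)
154 GB → disk 4 (remaining 102 GB)
138 GB → disk 5 (remaining 118 GB)
67 GB → disk 1 (remaining 27 GB)
51 GB → disk 2 (remaining 45 GB)
46 GB → disk 3 (remaining 51 GB)
45 GB → disk 2 (remaining 0 GB)
38 GB → disk 3 (remaining 13 GB)
24 GB → disk 1 (remaining 3 GB)
5 disks × 256 GB = 1280 GB; used 1044 GB; unused 236 GB.

236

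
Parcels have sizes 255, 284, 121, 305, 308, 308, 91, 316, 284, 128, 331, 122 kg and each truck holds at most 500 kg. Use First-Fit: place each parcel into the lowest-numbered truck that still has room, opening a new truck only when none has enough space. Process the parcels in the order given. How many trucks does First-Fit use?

8 trucks

Put 255 kg in truck 1; 245 kg remain.
Put 284 kg in truck 2; 216 kg remain.
Put 121 kg in truck 1; 124 kg remain.
Put 305 kg in truck 3; 195 kg remain.
Put 308 kg in truck 4; 192 kg remain.
Put 308 kg in truck 5; 192 kg remain.
Put 91 kg in truck 1; 33 kg remain.
Put 316 kg in truck 6; 184 kg remain.
Put 284 kg in truck 7; 216 kg remain.
Put 128 kg in truck 2; 88 kg remain.
Put 331 kg in truck 8; 169 kg remain.
Put 122 kg in truck 3; 73 kg remain.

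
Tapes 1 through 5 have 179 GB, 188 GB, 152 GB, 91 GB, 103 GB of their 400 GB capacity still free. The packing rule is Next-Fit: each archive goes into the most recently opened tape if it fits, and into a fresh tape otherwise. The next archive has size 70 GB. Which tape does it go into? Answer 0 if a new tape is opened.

Next-Fit only looks at tape 5, which has 103 GB free.
70 GB fits there.

5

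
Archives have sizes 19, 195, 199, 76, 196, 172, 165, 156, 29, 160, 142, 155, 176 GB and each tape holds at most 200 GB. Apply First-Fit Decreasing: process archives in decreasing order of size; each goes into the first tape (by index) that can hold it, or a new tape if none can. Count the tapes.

11

Sorted descending: 199, 196, 195, 176, 172, 165, 160, 156, 155, 142, 76, 29, 19.
tape 1: place 199 GB, 1 GB left
tape 2: place 196 GB, 4 GB left
tape 3: place 195 GB, 5 GB left
tape 4: place 176 GB, 24 GB left
tape 5: place 172 GB, 28 GB left
tape 6: place 165 GB, 35 GB left
tape 7: place 160 GB, 40 GB left
tape 8: place 156 GB, 44 GB left
tape 9: place 155 GB, 45 GB left
tape 10: place 142 GB, 58 GB left
tape 11: place 76 GB, 124 GB left
tape 6: place 29 GB, 6 GB left
tape 4: place 19 GB, 5 GB left
Final tapes: [199] [196] [195] [176,19] [172] [165,29] [160] [156] [155] [142] [76].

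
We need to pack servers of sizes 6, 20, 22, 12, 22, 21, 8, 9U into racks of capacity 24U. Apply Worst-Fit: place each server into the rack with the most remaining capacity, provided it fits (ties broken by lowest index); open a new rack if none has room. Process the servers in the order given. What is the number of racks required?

6 racks

Put 6U in rack 1; 18U remain.
Put 20U in rack 2; 4U remain.
Put 22U in rack 3; 2U remain.
Put 12U in rack 1; 6U remain.
Put 22U in rack 4; 2U remain.
Put 21U in rack 5; 3U remain.
Put 8U in rack 6; 16U remain.
Put 9U in rack 6; 7U remain.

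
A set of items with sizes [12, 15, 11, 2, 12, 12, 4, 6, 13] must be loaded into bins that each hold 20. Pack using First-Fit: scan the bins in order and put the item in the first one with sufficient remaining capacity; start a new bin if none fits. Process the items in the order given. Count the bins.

12 → bin 1 (remaining 8)
15 → bin 2 (remaining 5)
11 → bin 3 (remaining 9)
2 → bin 1 (remaining 6)
12 → bin 4 (remaining 8)
12 → bin 5 (remaining 8)
4 → bin 1 (remaining 2)
6 → bin 3 (remaining 3)
13 → bin 6 (remaining 7)
Final bins: [12,2,4] [15] [11,6] [12] [12] [13].

6 bins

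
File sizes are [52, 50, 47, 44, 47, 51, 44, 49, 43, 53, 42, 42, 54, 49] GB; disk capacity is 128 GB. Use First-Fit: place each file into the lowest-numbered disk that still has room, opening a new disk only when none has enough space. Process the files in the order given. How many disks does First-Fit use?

7

disk 1: place 52 GB, 76 GB left
disk 1: place 50 GB, 26 GB left
disk 2: place 47 GB, 81 GB left
disk 2: place 44 GB, 37 GB left
disk 3: place 47 GB, 81 GB left
disk 3: place 51 GB, 30 GB left
disk 4: place 44 GB, 84 GB left
disk 4: place 49 GB, 35 GB left
disk 5: place 43 GB, 85 GB left
disk 5: place 53 GB, 32 GB left
disk 6: place 42 GB, 86 GB left
disk 6: place 42 GB, 44 GB left
disk 7: place 54 GB, 74 GB left
disk 7: place 49 GB, 25 GB left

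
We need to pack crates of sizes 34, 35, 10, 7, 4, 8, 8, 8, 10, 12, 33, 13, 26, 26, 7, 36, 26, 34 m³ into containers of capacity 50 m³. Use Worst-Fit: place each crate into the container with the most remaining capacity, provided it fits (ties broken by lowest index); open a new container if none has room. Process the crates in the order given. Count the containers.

9

34 m³ → container 1 (remaining 16 m³)
35 m³ → container 2 (remaining 15 m³)
10 m³ → container 1 (remaining 6 m³)
7 m³ → container 2 (remaining 8 m³)
4 m³ → container 2 (remaining 4 m³)
8 m³ → container 3 (remaining 42 m³)
8 m³ → container 3 (remaining 34 m³)
8 m³ → container 3 (remaining 26 m³)
10 m³ → container 3 (remaining 16 m³)
12 m³ → container 3 (remaining 4 m³)
33 m³ → container 4 (remaining 17 m³)
13 m³ → container 4 (remaining 4 m³)
26 m³ → container 5 (remaining 24 m³)
26 m³ → container 6 (remaining 24 m³)
7 m³ → container 5 (remaining 17 m³)
36 m³ → container 7 (remaining 14 m³)
26 m³ → container 8 (remaining 24 m³)
34 m³ → container 9 (remaining 16 m³)
Final containers: [34,10] [35,7,4] [8,8,8,10,12] [33,13] [26,7] [26] [36] [26] [34].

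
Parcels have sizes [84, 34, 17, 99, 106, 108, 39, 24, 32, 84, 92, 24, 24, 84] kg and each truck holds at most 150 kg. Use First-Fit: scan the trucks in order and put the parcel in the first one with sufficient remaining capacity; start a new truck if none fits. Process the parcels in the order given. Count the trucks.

Put 84 kg in truck 1; 66 kg remain.
Put 34 kg in truck 1; 32 kg remain.
Put 17 kg in truck 1; 15 kg remain.
Put 99 kg in truck 2; 51 kg remain.
Put 106 kg in truck 3; 44 kg remain.
Put 108 kg in truck 4; 42 kg remain.
Put 39 kg in truck 2; 12 kg remain.
Put 24 kg in truck 3; 20 kg remain.
Put 32 kg in truck 4; 10 kg remain.
Put 84 kg in truck 5; 66 kg remain.
Put 92 kg in truck 6; 58 kg remain.
Put 24 kg in truck 5; 42 kg remain.
Put 24 kg in truck 5; 18 kg remain.
Put 84 kg in truck 7; 66 kg remain.

7 trucks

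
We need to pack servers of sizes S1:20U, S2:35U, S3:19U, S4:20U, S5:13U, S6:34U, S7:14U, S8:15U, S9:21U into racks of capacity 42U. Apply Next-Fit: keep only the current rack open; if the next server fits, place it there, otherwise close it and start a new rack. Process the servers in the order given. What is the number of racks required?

7

Put S1 (20U) in rack 1; 22U remain.
Put S2 (35U) in rack 2; 7U remain.
Put S3 (19U) in rack 3; 23U remain.
Put S4 (20U) in rack 3; 3U remain.
Put S5 (13U) in rack 4; 29U remain.
Put S6 (34U) in rack 5; 8U remain.
Put S7 (14U) in rack 6; 28U remain.
Put S8 (15U) in rack 6; 13U remain.
Put S9 (21U) in rack 7; 21U remain.
Final racks: [20] [35] [19,20] [13] [34] [14,15] [21].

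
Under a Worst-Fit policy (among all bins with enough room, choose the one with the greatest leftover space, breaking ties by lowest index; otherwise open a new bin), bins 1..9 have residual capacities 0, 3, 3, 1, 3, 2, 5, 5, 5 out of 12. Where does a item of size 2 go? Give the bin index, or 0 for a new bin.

7

Bins with room: bin 2 (3), bin 3 (3), bin 5 (3), bin 6 (2), bin 7 (5), bin 8 (5), bin 9 (5).
Most room is bin 7 with 5 free.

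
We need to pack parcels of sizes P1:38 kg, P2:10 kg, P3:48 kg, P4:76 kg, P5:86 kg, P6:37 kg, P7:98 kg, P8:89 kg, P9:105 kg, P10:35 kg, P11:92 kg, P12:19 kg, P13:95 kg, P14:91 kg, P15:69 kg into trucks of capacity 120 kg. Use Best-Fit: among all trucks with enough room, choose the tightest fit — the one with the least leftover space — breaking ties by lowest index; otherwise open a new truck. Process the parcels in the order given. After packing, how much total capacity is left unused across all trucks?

Put P1 (38 kg) in truck 1; 82 kg remain.
Put P2 (10 kg) in truck 1; 72 kg remain.
Put P3 (48 kg) in truck 1; 24 kg remain.
Put P4 (76 kg) in truck 2; 44 kg remain.
Put P5 (86 kg) in truck 3; 34 kg remain.
Put P6 (37 kg) in truck 2; 7 kg remain.
Put P7 (98 kg) in truck 4; 22 kg remain.
Put P8 (89 kg) in truck 5; 31 kg remain.
Put P9 (105 kg) in truck 6; 15 kg remain.
Put P10 (35 kg) in truck 7; 85 kg remain.
Put P11 (92 kg) in truck 8; 28 kg remain.
Put P12 (19 kg) in truck 4; 3 kg remain.
Put P13 (95 kg) in truck 9; 25 kg remain.
Put P14 (91 kg) in truck 10; 29 kg remain.
Put P15 (69 kg) in truck 7; 16 kg remain.
10 trucks × 120 kg = 1200 kg; used 988 kg; unused 212 kg.

212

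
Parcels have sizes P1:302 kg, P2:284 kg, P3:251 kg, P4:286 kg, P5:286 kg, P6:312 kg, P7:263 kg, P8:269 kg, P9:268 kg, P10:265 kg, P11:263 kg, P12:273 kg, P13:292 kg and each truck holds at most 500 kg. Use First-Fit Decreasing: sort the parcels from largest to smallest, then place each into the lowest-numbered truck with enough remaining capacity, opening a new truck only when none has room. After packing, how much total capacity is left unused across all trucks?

2886

Sorted descending: 312, 302, 292, 286, 286, 284, 273, 269, 268, 265, 263, 263, 251.
truck 1: place 312 kg, 188 kg left
truck 2: place 302 kg, 198 kg left
truck 3: place 292 kg, 208 kg left
truck 4: place 286 kg, 214 kg left
truck 5: place 286 kg, 214 kg left
truck 6: place 284 kg, 216 kg left
truck 7: place 273 kg, 227 kg left
truck 8: place 269 kg, 231 kg left
truck 9: place 268 kg, 232 kg left
truck 10: place 265 kg, 235 kg left
truck 11: place 263 kg, 237 kg left
truck 12: place 263 kg, 237 kg left
truck 13: place 251 kg, 249 kg left
13 trucks × 500 kg = 6500 kg; used 3614 kg; unused 2886 kg.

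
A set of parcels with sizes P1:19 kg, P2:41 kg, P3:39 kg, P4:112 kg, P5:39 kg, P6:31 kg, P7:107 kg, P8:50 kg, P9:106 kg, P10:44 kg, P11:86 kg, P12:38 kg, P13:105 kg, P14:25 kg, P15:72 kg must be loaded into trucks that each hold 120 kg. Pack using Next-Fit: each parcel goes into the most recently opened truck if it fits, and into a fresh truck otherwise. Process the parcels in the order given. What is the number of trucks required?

Put P1 (19 kg) in truck 1; 101 kg remain.
Put P2 (41 kg) in truck 1; 60 kg remain.
Put P3 (39 kg) in truck 1; 21 kg remain.
Put P4 (112 kg) in truck 2; 8 kg remain.
Put P5 (39 kg) in truck 3; 81 kg remain.
Put P6 (31 kg) in truck 3; 50 kg remain.
Put P7 (107 kg) in truck 4; 13 kg remain.
Put P8 (50 kg) in truck 5; 70 kg remain.
Put P9 (106 kg) in truck 6; 14 kg remain.
Put P10 (44 kg) in truck 7; 76 kg remain.
Put P11 (86 kg) in truck 8; 34 kg remain.
Put P12 (38 kg) in truck 9; 82 kg remain.
Put P13 (105 kg) in truck 10; 15 kg remain.
Put P14 (25 kg) in truck 11; 95 kg remain.
Put P15 (72 kg) in truck 11; 23 kg remain.
Final trucks: [19,41,39] [112] [39,31] [107] [50] [106] [44] [86] [38] [105] [25,72].

11 trucks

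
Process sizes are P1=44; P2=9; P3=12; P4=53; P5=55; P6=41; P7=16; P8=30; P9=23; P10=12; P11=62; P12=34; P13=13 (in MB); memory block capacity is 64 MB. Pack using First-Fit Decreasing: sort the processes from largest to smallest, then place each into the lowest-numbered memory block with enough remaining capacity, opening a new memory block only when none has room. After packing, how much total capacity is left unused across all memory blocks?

44

Sorted descending: 62, 55, 53, 44, 41, 34, 30, 23, 16, 13, 12, 12, 9.
62 MB → memory block 1 (remaining 2 MB)
55 MB → memory block 2 (remaining 9 MB)
53 MB → memory block 3 (remaining 11 MB)
44 MB → memory block 4 (remaining 20 MB)
41 MB → memory block 5 (remaining 23 MB)
34 MB → memory block 6 (remaining 30 MB)
30 MB → memory block 6 (remaining 0 MB)
23 MB → memory block 5 (remaining 0 MB)
16 MB → memory block 4 (remaining 4 MB)
13 MB → memory block 7 (remaining 51 MB)
12 MB → memory block 7 (remaining 39 MB)
12 MB → memory block 7 (remaining 27 MB)
9 MB → memory block 2 (remaining 0 MB)
7 memory blocks × 64 MB = 448 MB; used 404 MB; unused 44 MB.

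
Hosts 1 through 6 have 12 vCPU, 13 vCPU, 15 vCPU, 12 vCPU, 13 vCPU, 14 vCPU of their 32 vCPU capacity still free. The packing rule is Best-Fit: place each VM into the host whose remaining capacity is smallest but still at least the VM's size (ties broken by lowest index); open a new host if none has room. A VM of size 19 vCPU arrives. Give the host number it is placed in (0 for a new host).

0

No host has ≥ 19 vCPU free, so a new host is opened.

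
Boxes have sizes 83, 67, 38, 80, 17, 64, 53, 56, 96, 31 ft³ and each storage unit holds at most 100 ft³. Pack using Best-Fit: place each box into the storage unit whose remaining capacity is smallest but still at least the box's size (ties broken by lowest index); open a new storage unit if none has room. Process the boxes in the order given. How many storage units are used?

7 storage units

Put 83 ft³ in storage unit 1; 17 ft³ remain.
Put 67 ft³ in storage unit 2; 33 ft³ remain.
Put 38 ft³ in storage unit 3; 62 ft³ remain.
Put 80 ft³ in storage unit 4; 20 ft³ remain.
Put 17 ft³ in storage unit 1; 0 ft³ remain.
Put 64 ft³ in storage unit 5; 36 ft³ remain.
Put 53 ft³ in storage unit 3; 9 ft³ remain.
Put 56 ft³ in storage unit 6; 44 ft³ remain.
Put 96 ft³ in storage unit 7; 4 ft³ remain.
Put 31 ft³ in storage unit 2; 2 ft³ remain.
Final storage units: [83,17] [67,31] [38,53] [80] [64] [56] [96].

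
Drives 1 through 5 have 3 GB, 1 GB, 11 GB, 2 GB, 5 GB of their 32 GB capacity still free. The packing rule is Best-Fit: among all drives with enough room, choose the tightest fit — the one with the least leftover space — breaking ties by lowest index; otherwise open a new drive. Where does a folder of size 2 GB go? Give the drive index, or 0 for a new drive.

4

Drives with room: drive 1 (3 GB), drive 3 (11 GB), drive 4 (2 GB), drive 5 (5 GB).
Tightest fit is drive 4 with 2 GB free.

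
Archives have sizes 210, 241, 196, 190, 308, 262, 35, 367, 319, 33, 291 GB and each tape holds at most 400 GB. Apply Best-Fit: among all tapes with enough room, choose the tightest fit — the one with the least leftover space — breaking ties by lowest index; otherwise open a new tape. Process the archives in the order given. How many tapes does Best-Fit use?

8

tape 1: place 210 GB, 190 GB left
tape 2: place 241 GB, 159 GB left
tape 3: place 196 GB, 204 GB left
tape 1: place 190 GB, 0 GB left
tape 4: place 308 GB, 92 GB left
tape 5: place 262 GB, 138 GB left
tape 4: place 35 GB, 57 GB left
tape 6: place 367 GB, 33 GB left
tape 7: place 319 GB, 81 GB left
tape 6: place 33 GB, 0 GB left
tape 8: place 291 GB, 109 GB left
Final tapes: [210,190] [241] [196] [308,35] [262] [367,33] [319] [291].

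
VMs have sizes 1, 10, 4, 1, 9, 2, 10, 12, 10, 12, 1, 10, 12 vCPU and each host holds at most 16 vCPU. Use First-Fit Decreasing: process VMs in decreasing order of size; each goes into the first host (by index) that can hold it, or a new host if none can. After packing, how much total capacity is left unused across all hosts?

34

Sorted descending: 12, 12, 12, 10, 10, 10, 10, 9, 4, 2, 1, 1, 1.
Put 12 vCPU in host 1; 4 vCPU remain.
Put 12 vCPU in host 2; 4 vCPU remain.
Put 12 vCPU in host 3; 4 vCPU remain.
Put 10 vCPU in host 4; 6 vCPU remain.
Put 10 vCPU in host 5; 6 vCPU remain.
Put 10 vCPU in host 6; 6 vCPU remain.
Put 10 vCPU in host 7; 6 vCPU remain.
Put 9 vCPU in host 8; 7 vCPU remain.
Put 4 vCPU in host 1; 0 vCPU remain.
Put 2 vCPU in host 2; 2 vCPU remain.
Put 1 vCPU in host 2; 1 vCPU remain.
Put 1 vCPU in host 2; 0 vCPU remain.
Put 1 vCPU in host 3; 3 vCPU remain.
8 hosts × 16 vCPU = 128 vCPU; used 94 vCPU; unused 34 vCPU.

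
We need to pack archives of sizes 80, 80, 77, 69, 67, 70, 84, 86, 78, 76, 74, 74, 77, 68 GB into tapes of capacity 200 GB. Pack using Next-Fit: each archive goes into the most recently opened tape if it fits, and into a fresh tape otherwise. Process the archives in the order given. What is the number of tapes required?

7 tapes

80 GB → tape 1 (remaining 120 GB)
80 GB → tape 1 (remaining 40 GB)
77 GB → tape 2 (remaining 123 GB)
69 GB → tape 2 (remaining 54 GB)
67 GB → tape 3 (remaining 133 GB)
70 GB → tape 3 (remaining 63 GB)
84 GB → tape 4 (remaining 116 GB)
86 GB → tape 4 (remaining 30 GB)
78 GB → tape 5 (remaining 122 GB)
76 GB → tape 5 (remaining 46 GB)
74 GB → tape 6 (remaining 126 GB)
74 GB → tape 6 (remaining 52 GB)
77 GB → tape 7 (remaining 123 GB)
68 GB → tape 7 (remaining 55 GB)
Final tapes: [80,80] [77,69] [67,70] [84,86] [78,76] [74,74] [77,68].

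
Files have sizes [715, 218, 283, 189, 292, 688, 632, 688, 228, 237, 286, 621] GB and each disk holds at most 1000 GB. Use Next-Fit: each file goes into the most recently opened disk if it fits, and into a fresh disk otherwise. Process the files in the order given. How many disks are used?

Put 715 GB in disk 1; 285 GB remain.
Put 218 GB in disk 1; 67 GB remain.
Put 283 GB in disk 2; 717 GB remain.
Put 189 GB in disk 2; 528 GB remain.
Put 292 GB in disk 2; 236 GB remain.
Put 688 GB in disk 3; 312 GB remain.
Put 632 GB in disk 4; 368 GB remain.
Put 688 GB in disk 5; 312 GB remain.
Put 228 GB in disk 5; 84 GB remain.
Put 237 GB in disk 6; 763 GB remain.
Put 286 GB in disk 6; 477 GB remain.
Put 621 GB in disk 7; 379 GB remain.
Final disks: [715,218] [283,189,292] [688] [632] [688,228] [237,286] [621].

7 disks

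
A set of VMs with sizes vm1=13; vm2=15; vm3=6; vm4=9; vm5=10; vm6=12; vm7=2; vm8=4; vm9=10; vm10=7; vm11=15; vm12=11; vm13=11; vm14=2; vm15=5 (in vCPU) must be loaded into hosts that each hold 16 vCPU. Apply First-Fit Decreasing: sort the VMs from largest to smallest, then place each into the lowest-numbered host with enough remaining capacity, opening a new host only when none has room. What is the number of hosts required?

Sorted descending: 15, 15, 13, 12, 11, 11, 10, 10, 9, 7, 6, 5, 4, 2, 2.
Put 15 vCPU in host 1; 1 vCPU remain.
Put 15 vCPU in host 2; 1 vCPU remain.
Put 13 vCPU in host 3; 3 vCPU remain.
Put 12 vCPU in host 4; 4 vCPU remain.
Put 11 vCPU in host 5; 5 vCPU remain.
Put 11 vCPU in host 6; 5 vCPU remain.
Put 10 vCPU in host 7; 6 vCPU remain.
Put 10 vCPU in host 8; 6 vCPU remain.
Put 9 vCPU in host 9; 7 vCPU remain.
Put 7 vCPU in host 9; 0 vCPU remain.
Put 6 vCPU in host 7; 0 vCPU remain.
Put 5 vCPU in host 5; 0 vCPU remain.
Put 4 vCPU in host 4; 0 vCPU remain.
Put 2 vCPU in host 3; 1 vCPU remain.
Put 2 vCPU in host 6; 3 vCPU remain.

9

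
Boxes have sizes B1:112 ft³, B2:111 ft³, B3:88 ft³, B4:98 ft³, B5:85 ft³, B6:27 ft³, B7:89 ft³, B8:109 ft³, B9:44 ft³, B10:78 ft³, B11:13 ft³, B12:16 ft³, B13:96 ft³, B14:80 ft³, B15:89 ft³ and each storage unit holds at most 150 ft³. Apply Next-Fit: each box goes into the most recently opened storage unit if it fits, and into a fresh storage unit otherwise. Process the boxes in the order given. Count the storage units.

11

B1 (112 ft³) → storage unit 1 (remaining 38 ft³)
B2 (111 ft³) → storage unit 2 (remaining 39 ft³)
B3 (88 ft³) → storage unit 3 (remaining 62 ft³)
B4 (98 ft³) → storage unit 4 (remaining 52 ft³)
B5 (85 ft³) → storage unit 5 (remaining 65 ft³)
B6 (27 ft³) → storage unit 5 (remaining 38 ft³)
B7 (89 ft³) → storage unit 6 (remaining 61 ft³)
B8 (109 ft³) → storage unit 7 (remaining 41 ft³)
B9 (44 ft³) → storage unit 8 (remaining 106 ft³)
B10 (78 ft³) → storage unit 8 (remaining 28 ft³)
B11 (13 ft³) → storage unit 8 (remaining 15 ft³)
B12 (16 ft³) → storage unit 9 (remaining 134 ft³)
B13 (96 ft³) → storage unit 9 (remaining 38 ft³)
B14 (80 ft³) → storage unit 10 (remaining 70 ft³)
B15 (89 ft³) → storage unit 11 (remaining 61 ft³)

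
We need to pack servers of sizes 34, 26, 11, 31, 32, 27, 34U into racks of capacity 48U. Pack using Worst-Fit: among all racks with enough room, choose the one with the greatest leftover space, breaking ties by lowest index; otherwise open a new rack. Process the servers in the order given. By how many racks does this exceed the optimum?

Worst-Fit: [34] [26,11] [31] [32] [27] [34] → 6 racks.
6 servers exceed 24U (half the capacity), and no two of those can share a rack, so at least 6 racks are needed.
So 6 is already optimal.

0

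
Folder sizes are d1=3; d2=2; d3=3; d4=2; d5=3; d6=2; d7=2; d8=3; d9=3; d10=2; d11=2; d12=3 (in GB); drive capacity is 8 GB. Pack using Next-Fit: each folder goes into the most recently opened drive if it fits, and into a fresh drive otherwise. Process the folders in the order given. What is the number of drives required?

Put d1 (3 GB) in drive 1; 5 GB remain.
Put d2 (2 GB) in drive 1; 3 GB remain.
Put d3 (3 GB) in drive 1; 0 GB remain.
Put d4 (2 GB) in drive 2; 6 GB remain.
Put d5 (3 GB) in drive 2; 3 GB remain.
Put d6 (2 GB) in drive 2; 1 GB remain.
Put d7 (2 GB) in drive 3; 6 GB remain.
Put d8 (3 GB) in drive 3; 3 GB remain.
Put d9 (3 GB) in drive 3; 0 GB remain.
Put d10 (2 GB) in drive 4; 6 GB remain.
Put d11 (2 GB) in drive 4; 4 GB remain.
Put d12 (3 GB) in drive 4; 1 GB remain.
Final drives: [3,2,3] [2,3,2] [2,3,3] [2,2,3].

4 drives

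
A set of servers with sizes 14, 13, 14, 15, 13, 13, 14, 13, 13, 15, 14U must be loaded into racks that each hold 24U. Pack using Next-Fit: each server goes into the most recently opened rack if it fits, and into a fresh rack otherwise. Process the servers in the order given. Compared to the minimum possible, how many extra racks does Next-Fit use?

0

Next-Fit: [14] [13] [14] [15] [13] [13] [14] [13] [13] [15] [14] → 11 racks.
11 servers exceed 12U (half the capacity), and no two of those can share a rack, so at least 11 racks are needed.
So 11 is already optimal.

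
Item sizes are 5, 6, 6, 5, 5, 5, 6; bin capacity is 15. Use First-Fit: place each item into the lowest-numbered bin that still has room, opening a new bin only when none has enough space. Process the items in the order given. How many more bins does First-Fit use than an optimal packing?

First-Fit: [5,6] [6,5] [5,5] [6] → 4 bins.
Total size 38; any packing needs at least ⌈38/15⌉ = 3 bins.
An optimal packing achieves that bound: [6,6] [6,5] [5,5,5] → 3 bins.
Excess: 4 − 3 = 1.

1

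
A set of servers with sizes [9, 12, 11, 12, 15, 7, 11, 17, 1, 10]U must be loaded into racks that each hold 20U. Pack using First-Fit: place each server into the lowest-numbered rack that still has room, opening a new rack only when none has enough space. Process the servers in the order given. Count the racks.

rack 1: place 9U, 11U left
rack 2: place 12U, 8U left
rack 1: place 11U, 0U left
rack 3: place 12U, 8U left
rack 4: place 15U, 5U left
rack 2: place 7U, 1U left
rack 5: place 11U, 9U left
rack 6: place 17U, 3U left
rack 2: place 1U, 0U left
rack 7: place 10U, 10U left

7 racks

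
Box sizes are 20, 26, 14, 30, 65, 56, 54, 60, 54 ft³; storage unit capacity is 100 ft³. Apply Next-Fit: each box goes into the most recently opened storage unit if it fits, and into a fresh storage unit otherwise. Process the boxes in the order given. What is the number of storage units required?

6

storage unit 1: place 20 ft³, 80 ft³ left
storage unit 1: place 26 ft³, 54 ft³ left
storage unit 1: place 14 ft³, 40 ft³ left
storage unit 1: place 30 ft³, 10 ft³ left
storage unit 2: place 65 ft³, 35 ft³ left
storage unit 3: place 56 ft³, 44 ft³ left
storage unit 4: place 54 ft³, 46 ft³ left
storage unit 5: place 60 ft³, 40 ft³ left
storage unit 6: place 54 ft³, 46 ft³ left
Final storage units: [20,26,14,30] [65] [56] [54] [60] [54].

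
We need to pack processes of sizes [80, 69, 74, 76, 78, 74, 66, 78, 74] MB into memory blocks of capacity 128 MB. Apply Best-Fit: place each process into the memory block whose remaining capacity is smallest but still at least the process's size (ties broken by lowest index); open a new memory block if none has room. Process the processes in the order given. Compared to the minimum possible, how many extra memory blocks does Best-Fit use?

Best-Fit: [80] [69] [74] [76] [78] [74] [66] [78] [74] → 9 memory blocks.
9 processes exceed 64 MB (half the capacity), and no two of those can share a memory block, so at least 9 memory blocks are needed.
So 9 is already optimal.

0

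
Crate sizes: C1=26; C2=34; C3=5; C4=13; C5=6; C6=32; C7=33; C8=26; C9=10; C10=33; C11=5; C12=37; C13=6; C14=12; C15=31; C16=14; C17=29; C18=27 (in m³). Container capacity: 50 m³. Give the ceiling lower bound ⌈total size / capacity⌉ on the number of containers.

8

Total size = 26 + 34 + 5 + 13 + 6 + 32 + 33 + 26 + 10 + 33 + 5 + 37 + 6 + 12 + 31 + 14 + 29 + 27 = 379 m³.
⌈379 / 50⌉ = 8.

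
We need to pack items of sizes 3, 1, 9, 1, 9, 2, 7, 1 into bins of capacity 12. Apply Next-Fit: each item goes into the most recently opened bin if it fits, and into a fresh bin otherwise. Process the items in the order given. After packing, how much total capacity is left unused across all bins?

15

3 → bin 1 (remaining 9)
1 → bin 1 (remaining 8)
9 → bin 2 (remaining 3)
1 → bin 2 (remaining 2)
9 → bin 3 (remaining 3)
2 → bin 3 (remaining 1)
7 → bin 4 (remaining 5)
1 → bin 4 (remaining 4)
4 bins × 12 = 48; used 33; unused 15.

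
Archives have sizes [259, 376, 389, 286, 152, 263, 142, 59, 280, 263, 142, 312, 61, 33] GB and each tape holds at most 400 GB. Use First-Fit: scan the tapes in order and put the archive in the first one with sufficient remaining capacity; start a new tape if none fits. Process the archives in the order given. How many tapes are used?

10

Put 259 GB in tape 1; 141 GB remain.
Put 376 GB in tape 2; 24 GB remain.
Put 389 GB in tape 3; 11 GB remain.
Put 286 GB in tape 4; 114 GB remain.
Put 152 GB in tape 5; 248 GB remain.
Put 263 GB in tape 6; 137 GB remain.
Put 142 GB in tape 5; 106 GB remain.
Put 59 GB in tape 1; 82 GB remain.
Put 280 GB in tape 7; 120 GB remain.
Put 263 GB in tape 8; 137 GB remain.
Put 142 GB in tape 9; 258 GB remain.
Put 312 GB in tape 10; 88 GB remain.
Put 61 GB in tape 1; 21 GB remain.
Put 33 GB in tape 4; 81 GB remain.
Final tapes: [259,59,61] [376] [389] [286,33] [152,142] [263] [280] [263] [142] [312].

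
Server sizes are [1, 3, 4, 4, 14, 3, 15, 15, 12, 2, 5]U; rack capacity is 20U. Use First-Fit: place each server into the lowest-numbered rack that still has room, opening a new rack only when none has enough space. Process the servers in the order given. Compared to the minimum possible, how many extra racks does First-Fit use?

First-Fit: [1,3,4,4,3,2] [14,5] [15] [15] [12] → 5 racks.
Total size 78U; any packing needs at least ⌈78/20⌉ = 4 racks.
An optimal packing achieves that bound: [15,5] [15,4,1] [14,4,2] [12,3,3] → 4 racks.
Excess: 5 − 4 = 1.

1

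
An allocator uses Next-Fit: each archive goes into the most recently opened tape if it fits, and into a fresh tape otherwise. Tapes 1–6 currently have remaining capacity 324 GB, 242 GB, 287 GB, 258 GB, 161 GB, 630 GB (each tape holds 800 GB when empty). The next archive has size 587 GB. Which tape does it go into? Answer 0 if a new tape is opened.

6

Next-Fit only looks at tape 6, which has 630 GB free.
587 GB fits there.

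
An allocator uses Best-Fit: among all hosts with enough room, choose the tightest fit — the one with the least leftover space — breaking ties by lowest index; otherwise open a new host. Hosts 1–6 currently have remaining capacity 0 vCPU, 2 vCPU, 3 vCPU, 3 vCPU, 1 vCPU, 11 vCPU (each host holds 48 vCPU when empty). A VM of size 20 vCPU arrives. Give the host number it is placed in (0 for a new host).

0

No host has ≥ 20 vCPU free, so a new host is opened.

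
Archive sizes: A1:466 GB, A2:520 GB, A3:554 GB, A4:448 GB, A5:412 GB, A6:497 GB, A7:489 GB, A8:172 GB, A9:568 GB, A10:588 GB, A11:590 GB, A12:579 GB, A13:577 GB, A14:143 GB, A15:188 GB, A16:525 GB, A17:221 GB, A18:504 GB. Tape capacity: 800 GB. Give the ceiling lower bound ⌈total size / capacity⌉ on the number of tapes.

11 tapes

Total size = 466 + 520 + 554 + 448 + 412 + 497 + 489 + 172 + 568 + 588 + 590 + 579 + 577 + 143 + 188 + 525 + 221 + 504 = 8041 GB.
⌈8041 / 800⌉ = 11.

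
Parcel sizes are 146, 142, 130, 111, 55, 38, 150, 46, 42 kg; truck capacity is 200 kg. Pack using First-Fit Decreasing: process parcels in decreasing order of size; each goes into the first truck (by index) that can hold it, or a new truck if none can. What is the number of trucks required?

Sorted descending: 150, 146, 142, 130, 111, 55, 46, 42, 38.
Put 150 kg in truck 1; 50 kg remain.
Put 146 kg in truck 2; 54 kg remain.
Put 142 kg in truck 3; 58 kg remain.
Put 130 kg in truck 4; 70 kg remain.
Put 111 kg in truck 5; 89 kg remain.
Put 55 kg in truck 3; 3 kg remain.
Put 46 kg in truck 1; 4 kg remain.
Put 42 kg in truck 2; 12 kg remain.
Put 38 kg in truck 4; 32 kg remain.
Final trucks: [150,46] [146,42] [142,55] [130,38] [111].

5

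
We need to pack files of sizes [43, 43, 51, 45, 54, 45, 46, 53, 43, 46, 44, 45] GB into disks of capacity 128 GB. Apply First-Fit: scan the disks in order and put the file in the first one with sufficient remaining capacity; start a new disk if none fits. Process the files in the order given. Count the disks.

Put 43 GB in disk 1; 85 GB remain.
Put 43 GB in disk 1; 42 GB remain.
Put 51 GB in disk 2; 77 GB remain.
Put 45 GB in disk 2; 32 GB remain.
Put 54 GB in disk 3; 74 GB remain.
Put 45 GB in disk 3; 29 GB remain.
Put 46 GB in disk 4; 82 GB remain.
Put 53 GB in disk 4; 29 GB remain.
Put 43 GB in disk 5; 85 GB remain.
Put 46 GB in disk 5; 39 GB remain.
Put 44 GB in disk 6; 84 GB remain.
Put 45 GB in disk 6; 39 GB remain.

6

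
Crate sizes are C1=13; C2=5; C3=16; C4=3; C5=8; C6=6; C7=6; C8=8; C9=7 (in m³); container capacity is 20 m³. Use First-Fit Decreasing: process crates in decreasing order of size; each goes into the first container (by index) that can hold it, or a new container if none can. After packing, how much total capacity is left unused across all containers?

Sorted descending: 16, 13, 8, 8, 7, 6, 6, 5, 3.
Put 16 m³ in container 1; 4 m³ remain.
Put 13 m³ in container 2; 7 m³ remain.
Put 8 m³ in container 3; 12 m³ remain.
Put 8 m³ in container 3; 4 m³ remain.
Put 7 m³ in container 2; 0 m³ remain.
Put 6 m³ in container 4; 14 m³ remain.
Put 6 m³ in container 4; 8 m³ remain.
Put 5 m³ in container 4; 3 m³ remain.
Put 3 m³ in container 1; 1 m³ remain.
4 containers × 20 m³ = 80 m³; used 72 m³; unused 8 m³.

8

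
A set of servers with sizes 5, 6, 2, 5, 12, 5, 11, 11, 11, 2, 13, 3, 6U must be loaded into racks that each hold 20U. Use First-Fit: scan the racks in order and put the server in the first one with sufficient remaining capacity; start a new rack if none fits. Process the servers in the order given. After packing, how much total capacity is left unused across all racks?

28

rack 1: place 5U, 15U left
rack 1: place 6U, 9U left
rack 1: place 2U, 7U left
rack 1: place 5U, 2U left
rack 2: place 12U, 8U left
rack 2: place 5U, 3U left
rack 3: place 11U, 9U left
rack 4: place 11U, 9U left
rack 5: place 11U, 9U left
rack 1: place 2U, 0U left
rack 6: place 13U, 7U left
rack 2: place 3U, 0U left
rack 3: place 6U, 3U left
6 racks × 20U = 120U; used 92U; unused 28U.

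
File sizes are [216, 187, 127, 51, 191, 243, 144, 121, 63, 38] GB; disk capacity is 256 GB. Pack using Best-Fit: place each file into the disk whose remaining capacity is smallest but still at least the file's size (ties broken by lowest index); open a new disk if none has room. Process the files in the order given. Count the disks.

Put 216 GB in disk 1; 40 GB remain.
Put 187 GB in disk 2; 69 GB remain.
Put 127 GB in disk 3; 129 GB remain.
Put 51 GB in disk 2; 18 GB remain.
Put 191 GB in disk 4; 65 GB remain.
Put 243 GB in disk 5; 13 GB remain.
Put 144 GB in disk 6; 112 GB remain.
Put 121 GB in disk 3; 8 GB remain.
Put 63 GB in disk 4; 2 GB remain.
Put 38 GB in disk 1; 2 GB remain.

6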